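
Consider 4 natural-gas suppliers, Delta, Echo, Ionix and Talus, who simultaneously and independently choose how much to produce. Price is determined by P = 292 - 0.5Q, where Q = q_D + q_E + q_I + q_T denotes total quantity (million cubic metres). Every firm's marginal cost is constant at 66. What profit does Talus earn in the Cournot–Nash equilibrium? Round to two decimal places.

Each firm earns π_i = (292 - 0.5Q)q_i - 66q_i.
First-order condition (treating rivals' output as given): 226 - q_i - (1/2)·Σ_{j≠i} q_j = 0.
By symmetry each firm produces the same amount; substituting Σ_{j≠i} q_j = 3q_i yields q_i = 226/(5/2) = 452/5.
Price P = 292 - (1/2)·(1808/5) = 556/5.
Talus's profit: (556/5 - 66)·(452/5) = 4086.0800.

4086.08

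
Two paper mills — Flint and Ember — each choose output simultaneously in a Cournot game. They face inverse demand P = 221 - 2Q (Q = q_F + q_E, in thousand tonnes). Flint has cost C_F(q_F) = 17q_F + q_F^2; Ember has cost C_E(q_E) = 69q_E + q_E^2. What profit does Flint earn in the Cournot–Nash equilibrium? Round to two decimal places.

2479.69

Flint's profit: π_F = (221 - 2Q)q_F - (17q_F + q_F²). Setting ∂π_F/∂q_F = 0: 204 - 6q_F - 2(q_E) = 0.
Ember's first-order condition: 152 - 6q_E - 2(q_F) = 0.
Rearranging gives the reaction functions q_F = (204 - 2q_E)/6 and q_E = (152 - 2q_F)/6.
Solving the pair: q_F = 115/4, q_E = 63/4.
Price P = 221 - 2·(89/2) = 132.
Flint's profit: 132·(115/4) - 17·(115/4) - (115/4)² = 2479.6875.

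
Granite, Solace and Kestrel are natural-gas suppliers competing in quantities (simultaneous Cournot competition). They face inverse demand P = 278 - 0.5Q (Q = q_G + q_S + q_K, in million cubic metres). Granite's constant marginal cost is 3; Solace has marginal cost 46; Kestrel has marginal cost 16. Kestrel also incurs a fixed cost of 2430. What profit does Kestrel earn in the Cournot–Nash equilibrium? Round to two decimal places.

7300.13

Granite's profit: π_G = (278 - 0.5Q)q_G - (3q_G). Setting ∂π_G/∂q_G = 0: 275 - q_G - (1/2)(q_S + q_K) = 0.
Solace's first-order condition: 232 - q_S - (1/2)(q_G + q_K) = 0.
Kestrel's first-order condition: 262 - q_K - (1/2)(q_G + q_S) = 0.
Summing all 3 equations gives 769 − 2Q = 0, hence Q = 769/2.
Back-substituting: q_G = (275 − 769/4)/(1/2) = 331/2, q_S = (232 − 769/4)/(1/2) = 159/2, q_K = (262 − 769/4)/(1/2) = 279/2.
Price P = 278 - (1/2)·(769/2) = 343/4.
Kestrel's profit: (343/4 - 16)·(279/2) - 2430 = 7300.1250.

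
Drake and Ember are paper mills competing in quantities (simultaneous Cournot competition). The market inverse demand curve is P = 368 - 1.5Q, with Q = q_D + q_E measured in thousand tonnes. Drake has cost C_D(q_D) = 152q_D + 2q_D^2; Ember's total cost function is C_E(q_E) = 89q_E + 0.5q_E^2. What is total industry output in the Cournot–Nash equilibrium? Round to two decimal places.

Drake's profit: π_D = (368 - 1.5Q)q_D - (152q_D + 2q_D²). Setting ∂π_D/∂q_D = 0: 216 - 7q_D - (3/2)(q_E) = 0.
Ember's first-order condition: 279 - 4q_E - (3/2)(q_D) = 0.
So q_D = (216 - (3/2)q_E)/7 and q_E = (279 - (3/2)q_D)/4.
Solving the pair: q_D = 1782/103, q_E = 63.2621.
Total output Q = 1782/103 + 63.2621 = 80.5631.

80.56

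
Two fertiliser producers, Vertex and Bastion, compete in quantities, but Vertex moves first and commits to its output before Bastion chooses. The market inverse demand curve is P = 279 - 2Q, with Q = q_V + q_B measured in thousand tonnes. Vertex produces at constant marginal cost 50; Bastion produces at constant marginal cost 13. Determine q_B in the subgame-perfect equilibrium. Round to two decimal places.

The follower Bastion best-responds to any q_V: π_B = (279 - 2Q)q_B - 13q_B.
Setting the follower's marginal profit to zero, 266 - 2q_V - 4q_B = 0, i.e. q_B = (266 - 2q_V)/4.
Vertex substitutes q_B(q_V) into its own profit: π_V = q_V(279 - 2q_V - (266 - 2q_V)/2) - 50q_V = (146 - q_V)q_V - 50q_V.
Leader FOC: 96 - 2q_V = 0, so q_V = 48.
Then q_B = (266 - 2·48)/4 = 85/2.

42.50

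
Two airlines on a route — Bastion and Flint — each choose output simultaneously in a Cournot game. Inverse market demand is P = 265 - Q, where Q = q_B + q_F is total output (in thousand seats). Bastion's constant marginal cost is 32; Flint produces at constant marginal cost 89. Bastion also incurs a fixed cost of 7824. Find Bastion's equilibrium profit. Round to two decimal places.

Bastion's profit: π_B = (265 - Q)q_B - (32q_B). Setting ∂π_B/∂q_B = 0: 233 - 2q_B - (q_F) = 0.
Flint's first-order condition: 176 - 2q_F - (q_B) = 0.
Rearranging gives the reaction functions q_B = (233 - q_F)/2 and q_F = (176 - q_B)/2.
Solving the pair: q_B = 290/3, q_F = 119/3.
Price P = 265 - 409/3 = 386/3.
Bastion's profit: (386/3 - 32)·(290/3) - 7824 = 1520.4444.

1520.44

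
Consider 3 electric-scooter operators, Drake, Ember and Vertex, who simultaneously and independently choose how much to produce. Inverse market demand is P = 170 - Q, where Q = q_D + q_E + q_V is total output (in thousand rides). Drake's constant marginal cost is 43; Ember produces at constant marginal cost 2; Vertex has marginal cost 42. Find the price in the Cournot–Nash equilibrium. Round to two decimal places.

Drake's profit: π_D = (170 - Q)q_D - (43q_D). Setting ∂π_D/∂q_D = 0: 127 - 2q_D - (q_E + q_V) = 0.
Ember's profit: π_E = (170 - Q)q_E - (2q_E). Setting ∂π_E/∂q_E = 0: 168 - 2q_E - (q_D + q_V) = 0.
Vertex's first-order condition: 128 - 2q_V - (q_D + q_E) = 0.
Summing all 3 equations gives 423 − 4Q = 0, hence Q = 423/4.
Back-substituting: q_D = (127 − 423/4) = 85/4, q_E = (168 − 423/4) = 249/4, q_V = (128 − 423/4) = 89/4.
Total output Q = 423/4, so price P = 170 - 423/4 = 257/4.

64.25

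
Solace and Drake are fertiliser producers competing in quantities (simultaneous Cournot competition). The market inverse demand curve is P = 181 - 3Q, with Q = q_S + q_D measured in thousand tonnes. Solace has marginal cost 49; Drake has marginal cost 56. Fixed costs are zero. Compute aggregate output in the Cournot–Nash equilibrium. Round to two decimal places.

Solace's profit: π_S = (181 - 3Q)q_S - (49q_S). Setting ∂π_S/∂q_S = 0: 132 - 6q_S - 3(q_D) = 0.
Drake's first-order condition: 125 - 6q_D - 3(q_S) = 0.
Rearranging gives the reaction functions q_S = (132 - 3q_D)/6 and q_D = (125 - 3q_S)/6.
Solving the pair: q_S = 139/9, q_D = 118/9.
Total output Q = 139/9 + 118/9 = 257/9.

28.56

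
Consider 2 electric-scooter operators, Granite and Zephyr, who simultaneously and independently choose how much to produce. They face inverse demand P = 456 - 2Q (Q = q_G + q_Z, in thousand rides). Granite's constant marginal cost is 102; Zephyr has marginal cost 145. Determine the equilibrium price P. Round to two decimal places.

Granite's profit: π_G = (456 - 2Q)q_G - (102q_G). Setting ∂π_G/∂q_G = 0: 354 - 4q_G - 2(q_Z) = 0.
Zephyr's profit: π_Z = (456 - 2Q)q_Z - (145q_Z). Setting ∂π_Z/∂q_Z = 0: 311 - 4q_Z - 2(q_G) = 0.
Rearranging gives the reaction functions q_G = (354 - 2q_Z)/4 and q_Z = (311 - 2q_G)/4.
Substituting one into the other gives q_G = 397/6 and q_Z = 134/3.
Total output Q = 665/6, so price P = 456 - 2·(665/6) = 703/3.

234.33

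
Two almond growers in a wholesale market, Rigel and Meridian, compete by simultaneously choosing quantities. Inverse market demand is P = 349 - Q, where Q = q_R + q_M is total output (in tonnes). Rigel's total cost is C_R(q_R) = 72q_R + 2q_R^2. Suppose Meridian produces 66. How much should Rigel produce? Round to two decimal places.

With the rival's output fixed at 66, Rigel's profit is π_R = (349 - 66 - q_R)q_R - (72q_R + 2q_R²) = (283 - q_R)q_R - (72q_R + 2q_R²).
∂π_R/∂q_R = 211 - 6q_R = 0, so q_R = 211/6.

35.17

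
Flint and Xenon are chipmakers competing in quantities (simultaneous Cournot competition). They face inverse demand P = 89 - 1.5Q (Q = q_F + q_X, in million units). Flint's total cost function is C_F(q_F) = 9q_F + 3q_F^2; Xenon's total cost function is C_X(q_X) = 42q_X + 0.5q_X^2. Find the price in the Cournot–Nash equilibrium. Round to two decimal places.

64.44

Flint's profit: π_F = (89 - 1.5Q)q_F - (9q_F + 3q_F²). Setting ∂π_F/∂q_F = 0: 80 - 9q_F - (3/2)(q_X) = 0.
Xenon's profit: π_X = (89 - 1.5Q)q_X - (42q_X + (1/2)q_X²). Setting ∂π_X/∂q_X = 0: 47 - 4q_X - (3/2)(q_F) = 0.
Rearranging gives the reaction functions q_F = (80 - (3/2)q_X)/9 and q_X = (47 - (3/2)q_F)/4.
Substituting one into the other gives q_F = 998/135 and q_X = 404/45.
Total output Q = 442/27, so price P = 89 - (3/2)·(442/27) = 580/9.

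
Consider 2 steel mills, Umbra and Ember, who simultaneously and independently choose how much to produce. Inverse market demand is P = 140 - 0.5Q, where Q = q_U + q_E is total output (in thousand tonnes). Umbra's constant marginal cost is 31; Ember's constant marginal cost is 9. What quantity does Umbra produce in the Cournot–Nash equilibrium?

58

Umbra's profit: π_U = (140 - 0.5Q)q_U - (31q_U). Setting ∂π_U/∂q_U = 0: 109 - q_U - (1/2)(q_E) = 0.
Ember's first-order condition: 131 - q_E - (1/2)(q_U) = 0.
Rearranging gives the reaction functions q_U = (109 - (1/2)q_E) and q_E = (131 - (1/2)q_U).
Substituting one into the other gives q_U = 58 and q_E = 102.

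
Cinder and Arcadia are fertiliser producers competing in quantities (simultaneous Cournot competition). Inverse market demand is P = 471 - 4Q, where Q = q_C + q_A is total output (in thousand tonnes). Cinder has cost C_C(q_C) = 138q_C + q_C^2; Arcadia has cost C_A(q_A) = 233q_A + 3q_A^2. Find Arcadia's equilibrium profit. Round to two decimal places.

Cinder's profit: π_C = (471 - 4Q)q_C - (138q_C + q_C²). Setting ∂π_C/∂q_C = 0: 333 - 10q_C - 4(q_A) = 0.
Arcadia's profit: π_A = (471 - 4Q)q_A - (233q_A + 3q_A²). Setting ∂π_A/∂q_A = 0: 238 - 14q_A - 4(q_C) = 0.
Rearranging gives the reaction functions q_C = (333 - 4q_A)/10 and q_A = (238 - 4q_C)/14.
Substituting one into the other gives q_C = 1855/62 and q_A = 262/31.
Price P = 471 - 4·38.3710 = 317.5161.
Arcadia's profit: 317.5161·(262/31) - 233·(262/31) - 3(262/31)² = 500.0083.

500.01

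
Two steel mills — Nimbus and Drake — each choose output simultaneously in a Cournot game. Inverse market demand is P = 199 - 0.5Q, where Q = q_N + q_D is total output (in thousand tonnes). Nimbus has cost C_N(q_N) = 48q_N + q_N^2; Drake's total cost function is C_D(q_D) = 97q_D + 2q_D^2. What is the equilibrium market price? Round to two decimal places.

Nimbus's profit: π_N = (199 - 0.5Q)q_N - (48q_N + q_N²). Setting ∂π_N/∂q_N = 0: 151 - 3q_N - (1/2)(q_D) = 0.
Drake's first-order condition: 102 - 5q_D - (1/2)(q_N) = 0.
Rearranging gives the reaction functions q_N = (151 - (1/2)q_D)/3 and q_D = (102 - (1/2)q_N)/5.
Substituting one into the other gives q_N = 47.7288 and q_D = 922/59.
Total output Q = 63.3559, so price P = 199 - (1/2)·63.3559 = 167.3220.

167.32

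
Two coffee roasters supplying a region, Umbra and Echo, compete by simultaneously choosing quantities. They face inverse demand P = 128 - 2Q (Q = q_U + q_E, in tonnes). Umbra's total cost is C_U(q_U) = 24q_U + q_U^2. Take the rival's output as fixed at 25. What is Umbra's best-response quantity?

With the rival's output fixed at 25, Umbra's profit is π_U = (128 - 2·25 - 2q_U)q_U - (24q_U + q_U²) = (78 - 2q_U)q_U - (24q_U + q_U²).
∂π_U/∂q_U = 54 - 6q_U = 0, so q_U = 9.

9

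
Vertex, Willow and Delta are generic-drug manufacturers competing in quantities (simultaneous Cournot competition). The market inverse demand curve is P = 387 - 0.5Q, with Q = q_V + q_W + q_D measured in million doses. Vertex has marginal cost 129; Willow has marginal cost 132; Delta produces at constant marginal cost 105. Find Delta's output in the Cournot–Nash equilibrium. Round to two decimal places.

166.50

Vertex's profit: π_V = (387 - 0.5Q)q_V - (129q_V). Setting ∂π_V/∂q_V = 0: 258 - q_V - (1/2)(q_W + q_D) = 0.
Willow's first-order condition: 255 - q_W - (1/2)(q_V + q_D) = 0.
Delta's first-order condition: 282 - q_D - (1/2)(q_V + q_W) = 0.
Adding the 3 first-order conditions: 795 − 2Q = 0, so Q = 795/2.
Back-substituting: q_V = (258 − 795/4)/(1/2) = 237/2, q_W = (255 − 795/4)/(1/2) = 225/2, q_D = (282 − 795/4)/(1/2) = 333/2.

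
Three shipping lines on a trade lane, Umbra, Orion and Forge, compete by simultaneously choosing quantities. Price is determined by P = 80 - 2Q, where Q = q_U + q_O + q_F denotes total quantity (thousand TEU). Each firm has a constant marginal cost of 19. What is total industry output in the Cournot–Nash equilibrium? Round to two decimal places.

22.88

A representative firm's profit is π_i = q_i(80 - 2Q) - 19q_i.
Setting ∂π_i/∂q_i = 0 with rivals' quantities fixed: 61 - 4q_i - 2·Σ_{j≠i} q_j = 0.
With identical firms every q_j equals q_i, so Σ_{j≠i} q_j = 2q_i and 61 = 8q_i, giving q_i = 61/8.
Total output Q = 61/8 + 61/8 + 61/8 = 183/8.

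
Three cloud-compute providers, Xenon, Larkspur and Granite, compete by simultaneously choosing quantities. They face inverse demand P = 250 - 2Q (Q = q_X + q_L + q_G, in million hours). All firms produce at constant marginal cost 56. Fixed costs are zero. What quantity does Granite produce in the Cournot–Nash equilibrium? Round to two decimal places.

Each firm earns π_i = (250 - 2Q)q_i - 56q_i.
Setting ∂π_i/∂q_i = 0 with rivals' quantities fixed: 194 - 4q_i - 2·Σ_{j≠i} q_j = 0.
By symmetry each firm produces the same amount; substituting Σ_{j≠i} q_j = 2q_i yields q_i = 194/8 = 97/4.

24.25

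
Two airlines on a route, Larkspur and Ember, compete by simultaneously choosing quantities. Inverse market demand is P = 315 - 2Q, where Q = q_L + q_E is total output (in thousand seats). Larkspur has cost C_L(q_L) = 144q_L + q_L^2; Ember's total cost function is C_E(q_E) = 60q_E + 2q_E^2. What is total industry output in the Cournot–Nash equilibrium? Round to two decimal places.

46.50

Larkspur's profit: π_L = (315 - 2Q)q_L - (144q_L + q_L²). Setting ∂π_L/∂q_L = 0: 171 - 6q_L - 2(q_E) = 0.
Ember's first-order condition: 255 - 8q_E - 2(q_L) = 0.
Best responses: q_L = (171 - 2q_E)/6, q_E = (255 - 2q_L)/8.
Solving the pair: q_L = 39/2, q_E = 27.
Total output Q = 39/2 + 27 = 93/2.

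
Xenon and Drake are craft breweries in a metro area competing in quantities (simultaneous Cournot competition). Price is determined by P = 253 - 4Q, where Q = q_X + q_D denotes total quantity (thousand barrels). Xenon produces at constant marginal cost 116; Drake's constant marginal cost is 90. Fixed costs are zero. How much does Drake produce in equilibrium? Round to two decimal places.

Xenon's profit: π_X = (253 - 4Q)q_X - (116q_X). Setting ∂π_X/∂q_X = 0: 137 - 8q_X - 4(q_D) = 0.
Drake's profit: π_D = (253 - 4Q)q_D - (90q_D). Setting ∂π_D/∂q_D = 0: 163 - 8q_D - 4(q_X) = 0.
So q_X = (137 - 4q_D)/8 and q_D = (163 - 4q_X)/8.
Substituting one into the other gives q_X = 37/4 and q_D = 63/4.

15.75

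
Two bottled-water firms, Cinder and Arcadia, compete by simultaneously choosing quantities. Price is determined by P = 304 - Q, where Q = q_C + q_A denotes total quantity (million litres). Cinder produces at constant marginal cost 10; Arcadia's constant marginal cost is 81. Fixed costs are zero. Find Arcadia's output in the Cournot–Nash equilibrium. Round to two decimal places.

50.67

Cinder's profit: π_C = (304 - Q)q_C - (10q_C). Setting ∂π_C/∂q_C = 0: 294 - 2q_C - (q_A) = 0.
Arcadia's profit: π_A = (304 - Q)q_A - (81q_A). Setting ∂π_A/∂q_A = 0: 223 - 2q_A - (q_C) = 0.
Best responses: q_C = (294 - q_A)/2, q_A = (223 - q_C)/2.
Substituting one into the other gives q_C = 365/3 and q_A = 152/3.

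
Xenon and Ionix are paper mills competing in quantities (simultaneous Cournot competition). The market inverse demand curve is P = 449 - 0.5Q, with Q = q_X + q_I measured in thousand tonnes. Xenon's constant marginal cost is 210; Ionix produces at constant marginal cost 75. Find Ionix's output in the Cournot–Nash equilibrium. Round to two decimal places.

Xenon's profit: π_X = (449 - 0.5Q)q_X - (210q_X). Setting ∂π_X/∂q_X = 0: 239 - q_X - (1/2)(q_I) = 0.
Ionix's first-order condition: 374 - q_I - (1/2)(q_X) = 0.
So q_X = (239 - (1/2)q_I) and q_I = (374 - (1/2)q_X).
Solving the pair: q_X = 208/3, q_I = 1018/3.

339.33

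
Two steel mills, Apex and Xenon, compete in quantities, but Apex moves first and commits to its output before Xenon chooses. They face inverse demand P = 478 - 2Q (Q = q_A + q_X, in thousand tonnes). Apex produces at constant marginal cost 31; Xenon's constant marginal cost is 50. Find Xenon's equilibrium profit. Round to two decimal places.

Solve by backward induction. Given q_A, the follower Xenon maximises π_X = (478 - 2q_A - 2q_X)q_X - 50q_X.
∂π_X/∂q_X = 428 - 2q_A - 4q_X = 0 gives the reaction function q_X = (428 - 2q_A)/4.
Apex substitutes q_X(q_A) into its own profit: π_A = q_A(478 - 2q_A - (428 - 2q_A)/2) - 31q_A = (264 - q_A)q_A - 31q_A.
Maximising: ∂π_A/∂q_A = 233 - 2q_A = 0, giving q_A = 233/2.
Then q_X = (428 - 2·(233/2))/4 = 195/4.
Price P = 478 - 2·(661/4) = 295/2.
Xenon's profit: (295/2 - 50)·(195/4) = 4753.1250.

4753.13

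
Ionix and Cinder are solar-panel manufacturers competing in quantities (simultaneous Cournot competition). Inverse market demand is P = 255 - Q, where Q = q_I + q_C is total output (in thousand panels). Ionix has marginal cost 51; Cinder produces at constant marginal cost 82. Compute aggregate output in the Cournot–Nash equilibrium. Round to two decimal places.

125.67

Ionix's profit: π_I = (255 - Q)q_I - (51q_I). Setting ∂π_I/∂q_I = 0: 204 - 2q_I - (q_C) = 0.
Cinder's profit: π_C = (255 - Q)q_C - (82q_C). Setting ∂π_C/∂q_C = 0: 173 - 2q_C - (q_I) = 0.
So q_I = (204 - q_C)/2 and q_C = (173 - q_I)/2.
Solving the pair: q_I = 235/3, q_C = 142/3.
Total output Q = 235/3 + 142/3 = 377/3.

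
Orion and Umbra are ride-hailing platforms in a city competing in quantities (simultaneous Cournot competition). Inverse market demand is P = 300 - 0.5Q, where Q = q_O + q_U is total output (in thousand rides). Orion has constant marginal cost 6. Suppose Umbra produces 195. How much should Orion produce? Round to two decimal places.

With the rival's output fixed at 195, Orion's profit is π_O = (300 - (1/2)·195 - (1/2)q_O)q_O - (6q_O) = (405/2 - (1/2)q_O)q_O - (6q_O).
∂π_O/∂q_O = 393/2 - q_O = 0, so q_O = 393/2.

196.50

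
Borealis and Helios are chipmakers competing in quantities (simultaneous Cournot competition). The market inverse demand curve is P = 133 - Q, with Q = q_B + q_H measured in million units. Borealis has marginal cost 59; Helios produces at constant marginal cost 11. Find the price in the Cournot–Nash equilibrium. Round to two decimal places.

Borealis's profit: π_B = (133 - Q)q_B - (59q_B). Setting ∂π_B/∂q_B = 0: 74 - 2q_B - (q_H) = 0.
Helios's first-order condition: 122 - 2q_H - (q_B) = 0.
So q_B = (74 - q_H)/2 and q_H = (122 - q_B)/2.
Solving the pair: q_B = 26/3, q_H = 170/3.
Total output Q = 196/3, so price P = 133 - 196/3 = 203/3.

67.67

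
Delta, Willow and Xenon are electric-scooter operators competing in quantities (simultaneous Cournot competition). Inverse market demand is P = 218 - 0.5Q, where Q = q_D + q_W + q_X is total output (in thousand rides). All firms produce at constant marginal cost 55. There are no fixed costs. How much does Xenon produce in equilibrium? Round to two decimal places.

81.50

Each firm earns π_i = (218 - 0.5Q)q_i - 55q_i.
First-order condition (treating rivals' output as given): 163 - q_i - (1/2)·Σ_{j≠i} q_j = 0.
With identical firms every q_j equals q_i, so Σ_{j≠i} q_j = 2q_i and 163 = 2q_i, giving q_i = 163/2.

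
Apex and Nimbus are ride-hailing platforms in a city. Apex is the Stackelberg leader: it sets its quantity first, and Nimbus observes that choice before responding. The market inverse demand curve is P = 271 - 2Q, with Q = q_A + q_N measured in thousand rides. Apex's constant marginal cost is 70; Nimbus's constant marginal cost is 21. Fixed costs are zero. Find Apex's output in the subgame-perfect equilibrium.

The follower Nimbus best-responds to any q_A: π_N = (271 - 2Q)q_N - 21q_N.
Follower FOC: 250 - 2q_A - 4q_N = 0, so q_N(q_A) = (250 - 2q_A)/4.
The leader anticipates this reaction. Substituting into P = 271 - 2Q gives P = 146 - q_A, so π_A = (146 - q_A)q_A - 70q_A.
The leader's first-order condition 76 - 2q_A = 0 yields q_A = 38.
Then q_N = (250 - 2·38)/4 = 87/2.

38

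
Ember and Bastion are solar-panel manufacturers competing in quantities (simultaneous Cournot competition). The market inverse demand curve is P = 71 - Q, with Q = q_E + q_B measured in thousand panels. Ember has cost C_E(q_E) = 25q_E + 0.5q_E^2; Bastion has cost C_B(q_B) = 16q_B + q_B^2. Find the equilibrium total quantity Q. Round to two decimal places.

Ember's profit: π_E = (71 - Q)q_E - (25q_E + (1/2)q_E²). Setting ∂π_E/∂q_E = 0: 46 - 3q_E - (q_B) = 0.
Bastion's profit: π_B = (71 - Q)q_B - (16q_B + q_B²). Setting ∂π_B/∂q_B = 0: 55 - 4q_B - (q_E) = 0.
So q_E = (46 - q_B)/3 and q_B = (55 - q_E)/4.
Solving the pair: q_E = 129/11, q_B = 119/11.
Total output Q = 129/11 + 119/11 = 248/11.

22.55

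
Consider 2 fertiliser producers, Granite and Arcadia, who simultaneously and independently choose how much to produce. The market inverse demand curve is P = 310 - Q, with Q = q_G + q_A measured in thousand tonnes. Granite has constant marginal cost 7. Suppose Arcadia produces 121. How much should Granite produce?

91

With the rival's output fixed at 121, Granite's profit is π_G = (310 - 121 - q_G)q_G - (7q_G) = (189 - q_G)q_G - (7q_G).
∂π_G/∂q_G = 182 - 2q_G = 0, so q_G = 91.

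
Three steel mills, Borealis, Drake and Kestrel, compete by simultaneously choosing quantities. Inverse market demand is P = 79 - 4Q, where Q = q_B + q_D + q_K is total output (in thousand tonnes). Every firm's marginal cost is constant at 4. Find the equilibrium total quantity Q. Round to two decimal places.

14.06

Each firm earns π_i = (79 - 4Q)q_i - 4q_i.
Setting ∂π_i/∂q_i = 0 with rivals' quantities fixed: 75 - 8q_i - 4·Σ_{j≠i} q_j = 0.
By symmetry each firm produces the same amount; substituting Σ_{j≠i} q_j = 2q_i yields q_i = 75/16.
Total output Q = 75/16 + 75/16 + 75/16 = 225/16.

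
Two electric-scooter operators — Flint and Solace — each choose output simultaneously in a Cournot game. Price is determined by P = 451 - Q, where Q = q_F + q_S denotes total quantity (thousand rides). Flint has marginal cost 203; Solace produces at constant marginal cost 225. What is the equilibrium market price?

293

Flint's profit: π_F = (451 - Q)q_F - (203q_F). Setting ∂π_F/∂q_F = 0: 248 - 2q_F - (q_S) = 0.
Solace's first-order condition: 226 - 2q_S - (q_F) = 0.
Rearranging gives the reaction functions q_F = (248 - q_S)/2 and q_S = (226 - q_F)/2.
Substituting one into the other gives q_F = 90 and q_S = 68.
Total output Q = 158, so price P = 451 - 158 = 293.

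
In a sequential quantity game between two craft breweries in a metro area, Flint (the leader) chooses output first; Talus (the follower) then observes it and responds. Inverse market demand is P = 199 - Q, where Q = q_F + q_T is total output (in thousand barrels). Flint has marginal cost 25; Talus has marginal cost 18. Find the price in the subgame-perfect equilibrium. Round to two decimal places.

66.75

Solve by backward induction. Given q_F, the follower Talus maximises π_T = (199 - q_F - q_T)q_T - 18q_T.
Setting the follower's marginal profit to zero, 181 - q_F - 2q_T = 0, i.e. q_T = (181 - q_F)/2.
Flint substitutes q_T(q_F) into its own profit: π_F = q_F(199 - q_F - (181 - q_F)/2) - 25q_F = (217/2 - (1/2)q_F)q_F - 25q_F.
Maximising: ∂π_F/∂q_F = 167/2 - q_F = 0, giving q_F = 167/2.
Then q_T = (181 - 167/2)/2 = 195/4.
Total output Q = 529/4, so price P = 199 - 529/4 = 267/4.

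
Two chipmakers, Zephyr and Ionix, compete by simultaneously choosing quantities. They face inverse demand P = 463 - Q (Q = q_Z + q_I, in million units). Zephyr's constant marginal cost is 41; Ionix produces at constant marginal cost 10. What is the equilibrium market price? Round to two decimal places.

171.33

Zephyr's profit: π_Z = (463 - Q)q_Z - (41q_Z). Setting ∂π_Z/∂q_Z = 0: 422 - 2q_Z - (q_I) = 0.
Ionix's first-order condition: 453 - 2q_I - (q_Z) = 0.
Best responses: q_Z = (422 - q_I)/2, q_I = (453 - q_Z)/2.
Substituting one into the other gives q_Z = 391/3 and q_I = 484/3.
Total output Q = 875/3, so price P = 463 - 875/3 = 514/3.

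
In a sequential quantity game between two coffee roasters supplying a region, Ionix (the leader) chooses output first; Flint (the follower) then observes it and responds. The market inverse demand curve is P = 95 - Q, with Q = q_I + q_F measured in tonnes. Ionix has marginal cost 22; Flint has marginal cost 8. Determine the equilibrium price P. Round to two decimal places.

36.75

Solve by backward induction. Given q_I, the follower Flint maximises π_F = (95 - q_I - q_F)q_F - 8q_F.
Follower FOC: 87 - q_I - 2q_F = 0, so q_F(q_I) = (87 - q_I)/2.
The leader anticipates this reaction. Substituting into P = 95 - Q gives P = 103/2 - (1/2)q_I, so π_I = (103/2 - (1/2)q_I)q_I - 22q_I.
Maximising: ∂π_I/∂q_I = 59/2 - q_I = 0, giving q_I = 59/2.
Then q_F = (87 - 59/2)/2 = 115/4.
Total output Q = 233/4, so price P = 95 - 233/4 = 147/4.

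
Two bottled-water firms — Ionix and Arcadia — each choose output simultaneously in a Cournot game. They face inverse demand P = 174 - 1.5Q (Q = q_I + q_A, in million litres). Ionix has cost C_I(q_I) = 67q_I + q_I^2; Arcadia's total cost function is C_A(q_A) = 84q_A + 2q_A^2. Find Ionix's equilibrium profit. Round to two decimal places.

878.73

Ionix's profit: π_I = (174 - 1.5Q)q_I - (67q_I + q_I²). Setting ∂π_I/∂q_I = 0: 107 - 5q_I - (3/2)(q_A) = 0.
Arcadia's profit: π_A = (174 - 1.5Q)q_A - (84q_A + 2q_A²). Setting ∂π_A/∂q_A = 0: 90 - 7q_A - (3/2)(q_I) = 0.
Rearranging gives the reaction functions q_I = (107 - (3/2)q_A)/5 and q_A = (90 - (3/2)q_I)/7.
Substituting one into the other gives q_I = 18.7481 and q_A = 1158/131.
Price P = 174 - (3/2)·27.5878 = 132.6183.
Ionix's profit: 132.6183·18.7481 - 67·18.7481 - 18.7481² = 878.7273.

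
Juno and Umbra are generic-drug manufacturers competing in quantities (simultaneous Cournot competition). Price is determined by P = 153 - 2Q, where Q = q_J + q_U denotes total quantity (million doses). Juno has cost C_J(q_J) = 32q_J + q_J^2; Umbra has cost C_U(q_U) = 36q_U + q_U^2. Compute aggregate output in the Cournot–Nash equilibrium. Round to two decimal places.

Juno's profit: π_J = (153 - 2Q)q_J - (32q_J + q_J²). Setting ∂π_J/∂q_J = 0: 121 - 6q_J - 2(q_U) = 0.
Umbra's first-order condition: 117 - 6q_U - 2(q_J) = 0.
Rearranging gives the reaction functions q_J = (121 - 2q_U)/6 and q_U = (117 - 2q_J)/6.
Substituting one into the other gives q_J = 123/8 and q_U = 115/8.
Total output Q = 123/8 + 115/8 = 119/4.

29.75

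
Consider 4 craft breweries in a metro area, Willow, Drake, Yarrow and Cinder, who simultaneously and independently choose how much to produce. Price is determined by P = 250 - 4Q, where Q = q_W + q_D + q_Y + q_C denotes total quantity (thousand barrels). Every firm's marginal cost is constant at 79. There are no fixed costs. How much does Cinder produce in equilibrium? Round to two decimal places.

Each firm earns π_i = (250 - 4Q)q_i - 79q_i.
First-order condition (treating rivals' output as given): 171 - 8q_i - 4·Σ_{j≠i} q_j = 0.
By symmetry each firm produces the same amount; substituting Σ_{j≠i} q_j = 3q_i yields q_i = 171/20.

8.55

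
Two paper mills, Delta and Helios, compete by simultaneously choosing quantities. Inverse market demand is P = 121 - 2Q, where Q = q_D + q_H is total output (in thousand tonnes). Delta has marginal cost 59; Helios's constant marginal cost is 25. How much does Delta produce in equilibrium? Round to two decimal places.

4.67

Delta's profit: π_D = (121 - 2Q)q_D - (59q_D). Setting ∂π_D/∂q_D = 0: 62 - 4q_D - 2(q_H) = 0.
Helios's profit: π_H = (121 - 2Q)q_H - (25q_H). Setting ∂π_H/∂q_H = 0: 96 - 4q_H - 2(q_D) = 0.
Best responses: q_D = (62 - 2q_H)/4, q_H = (96 - 2q_D)/4.
Substituting one into the other gives q_D = 14/3 and q_H = 65/3.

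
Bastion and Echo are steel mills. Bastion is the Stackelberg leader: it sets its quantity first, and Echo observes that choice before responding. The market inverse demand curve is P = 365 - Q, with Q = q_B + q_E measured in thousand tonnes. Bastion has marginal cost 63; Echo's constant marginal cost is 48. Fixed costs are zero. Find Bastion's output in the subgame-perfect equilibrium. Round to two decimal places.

143.50

Solve by backward induction. Given q_B, the follower Echo maximises π_E = (365 - q_B - q_E)q_E - 48q_E.
∂π_E/∂q_E = 317 - q_B - 2q_E = 0 gives the reaction function q_E = (317 - q_B)/2.
The leader anticipates this reaction. Substituting into P = 365 - Q gives P = 413/2 - (1/2)q_B, so π_B = (413/2 - (1/2)q_B)q_B - 63q_B.
The leader's first-order condition 287/2 - q_B = 0 yields q_B = 287/2.
Then q_E = (317 - 287/2)/2 = 347/4.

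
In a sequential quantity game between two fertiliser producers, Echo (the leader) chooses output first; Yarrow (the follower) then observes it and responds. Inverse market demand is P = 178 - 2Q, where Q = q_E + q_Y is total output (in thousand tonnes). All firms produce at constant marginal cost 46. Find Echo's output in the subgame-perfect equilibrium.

33

The follower Yarrow best-responds to any q_E: π_Y = (178 - 2Q)q_Y - 46q_Y.
∂π_Y/∂q_Y = 132 - 2q_E - 4q_Y = 0 gives the reaction function q_Y = (132 - 2q_E)/4.
Echo substitutes q_Y(q_E) into its own profit: π_E = q_E(178 - 2q_E - (132 - 2q_E)/2) - 46q_E = (112 - q_E)q_E - 46q_E.
The leader's first-order condition 66 - 2q_E = 0 yields q_E = 33.
Then q_Y = (132 - 2·33)/4 = 33/2.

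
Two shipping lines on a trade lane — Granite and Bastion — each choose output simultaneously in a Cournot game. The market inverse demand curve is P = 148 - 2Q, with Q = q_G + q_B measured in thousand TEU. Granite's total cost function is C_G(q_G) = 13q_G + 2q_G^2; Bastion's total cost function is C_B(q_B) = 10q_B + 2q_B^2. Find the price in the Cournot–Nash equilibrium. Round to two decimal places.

Granite's profit: π_G = (148 - 2Q)q_G - (13q_G + 2q_G²). Setting ∂π_G/∂q_G = 0: 135 - 8q_G - 2(q_B) = 0.
Bastion's first-order condition: 138 - 8q_B - 2(q_G) = 0.
Rearranging gives the reaction functions q_G = (135 - 2q_B)/8 and q_B = (138 - 2q_G)/8.
Substituting one into the other gives q_G = 67/5 and q_B = 139/10.
Total output Q = 273/10, so price P = 148 - 2·(273/10) = 467/5.

93.40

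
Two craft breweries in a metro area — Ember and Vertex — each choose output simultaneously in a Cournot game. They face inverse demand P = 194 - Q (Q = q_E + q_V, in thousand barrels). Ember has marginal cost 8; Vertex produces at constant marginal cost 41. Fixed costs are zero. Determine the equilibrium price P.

81

Ember's profit: π_E = (194 - Q)q_E - (8q_E). Setting ∂π_E/∂q_E = 0: 186 - 2q_E - (q_V) = 0.
Vertex's first-order condition: 153 - 2q_V - (q_E) = 0.
So q_E = (186 - q_V)/2 and q_V = (153 - q_E)/2.
Substituting one into the other gives q_E = 73 and q_V = 40.
Total output Q = 113, so price P = 194 - 113 = 81.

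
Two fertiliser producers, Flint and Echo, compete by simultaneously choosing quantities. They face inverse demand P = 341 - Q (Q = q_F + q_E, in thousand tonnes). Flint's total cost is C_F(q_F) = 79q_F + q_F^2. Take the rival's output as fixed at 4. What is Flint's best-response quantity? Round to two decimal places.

64.50

With the rival's output fixed at 4, Flint's profit is π_F = (341 - 4 - q_F)q_F - (79q_F + q_F²) = (337 - q_F)q_F - (79q_F + q_F²).
∂π_F/∂q_F = 258 - 4q_F = 0, so q_F = 129/2.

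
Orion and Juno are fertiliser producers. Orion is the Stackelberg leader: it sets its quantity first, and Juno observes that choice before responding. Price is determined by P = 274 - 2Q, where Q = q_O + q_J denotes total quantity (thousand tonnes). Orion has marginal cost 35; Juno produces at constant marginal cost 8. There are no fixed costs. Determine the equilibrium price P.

The follower Juno best-responds to any q_O: π_J = (274 - 2Q)q_J - 8q_J.
Setting the follower's marginal profit to zero, 266 - 2q_O - 4q_J = 0, i.e. q_J = (266 - 2q_O)/4.
Orion substitutes q_J(q_O) into its own profit: π_O = q_O(274 - 2q_O - (266 - 2q_O)/2) - 35q_O = (141 - q_O)q_O - 35q_O.
Maximising: ∂π_O/∂q_O = 106 - 2q_O = 0, giving q_O = 53.
Then q_J = (266 - 2·53)/4 = 40.
Total output Q = 93, so price P = 274 - 2·93 = 88.

88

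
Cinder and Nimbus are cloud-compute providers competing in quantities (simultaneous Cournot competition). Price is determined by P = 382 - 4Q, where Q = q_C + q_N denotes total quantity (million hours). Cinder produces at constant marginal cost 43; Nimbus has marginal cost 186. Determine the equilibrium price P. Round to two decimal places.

203.67

Cinder's profit: π_C = (382 - 4Q)q_C - (43q_C). Setting ∂π_C/∂q_C = 0: 339 - 8q_C - 4(q_N) = 0.
Nimbus's first-order condition: 196 - 8q_N - 4(q_C) = 0.
So q_C = (339 - 4q_N)/8 and q_N = (196 - 4q_C)/8.
Substituting one into the other gives q_C = 241/6 and q_N = 53/12.
Total output Q = 535/12, so price P = 382 - 4·(535/12) = 611/3.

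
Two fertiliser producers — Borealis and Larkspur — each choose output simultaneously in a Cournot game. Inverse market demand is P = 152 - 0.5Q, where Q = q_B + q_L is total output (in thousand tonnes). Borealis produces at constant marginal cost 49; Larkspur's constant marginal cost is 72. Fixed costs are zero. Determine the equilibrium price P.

91

Borealis's profit: π_B = (152 - 0.5Q)q_B - (49q_B). Setting ∂π_B/∂q_B = 0: 103 - q_B - (1/2)(q_L) = 0.
Larkspur's first-order condition: 80 - q_L - (1/2)(q_B) = 0.
So q_B = (103 - (1/2)q_L) and q_L = (80 - (1/2)q_B).
Substituting one into the other gives q_B = 84 and q_L = 38.
Total output Q = 122, so price P = 152 - (1/2)·122 = 91.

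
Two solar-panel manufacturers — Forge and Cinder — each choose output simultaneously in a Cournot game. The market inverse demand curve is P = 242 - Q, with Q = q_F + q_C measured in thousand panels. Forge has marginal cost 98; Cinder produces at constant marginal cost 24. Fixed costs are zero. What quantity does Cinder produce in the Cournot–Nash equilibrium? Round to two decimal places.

Forge's profit: π_F = (242 - Q)q_F - (98q_F). Setting ∂π_F/∂q_F = 0: 144 - 2q_F - (q_C) = 0.
Cinder's profit: π_C = (242 - Q)q_C - (24q_C). Setting ∂π_C/∂q_C = 0: 218 - 2q_C - (q_F) = 0.
Rearranging gives the reaction functions q_F = (144 - q_C)/2 and q_C = (218 - q_F)/2.
Solving the pair: q_F = 70/3, q_C = 292/3.

97.33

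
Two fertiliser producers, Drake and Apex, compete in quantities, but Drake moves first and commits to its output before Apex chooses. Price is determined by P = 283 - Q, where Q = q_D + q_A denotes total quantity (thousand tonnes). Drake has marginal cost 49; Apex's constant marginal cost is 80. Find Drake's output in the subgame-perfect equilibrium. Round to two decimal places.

132.50

The follower Apex best-responds to any q_D: π_A = (283 - Q)q_A - 80q_A.
Follower FOC: 203 - q_D - 2q_A = 0, so q_A(q_D) = (203 - q_D)/2.
Drake substitutes q_A(q_D) into its own profit: π_D = q_D(283 - q_D - (203 - q_D)/2) - 49q_D = (363/2 - (1/2)q_D)q_D - 49q_D.
Maximising: ∂π_D/∂q_D = 265/2 - q_D = 0, giving q_D = 265/2.
Then q_A = (203 - 265/2)/2 = 141/4.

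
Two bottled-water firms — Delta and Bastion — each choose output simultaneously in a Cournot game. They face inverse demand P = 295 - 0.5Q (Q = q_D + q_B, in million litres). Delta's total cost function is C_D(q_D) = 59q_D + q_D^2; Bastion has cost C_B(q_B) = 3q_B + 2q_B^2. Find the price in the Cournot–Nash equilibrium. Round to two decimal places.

Delta's profit: π_D = (295 - 0.5Q)q_D - (59q_D + q_D²). Setting ∂π_D/∂q_D = 0: 236 - 3q_D - (1/2)(q_B) = 0.
Bastion's first-order condition: 292 - 5q_B - (1/2)(q_D) = 0.
Best responses: q_D = (236 - (1/2)q_B)/3, q_B = (292 - (1/2)q_D)/5.
Substituting one into the other gives q_D = 70.1017 and q_B = 51.3898.
Total output Q = 121.4915, so price P = 295 - (1/2)·121.4915 = 234.2542.

234.25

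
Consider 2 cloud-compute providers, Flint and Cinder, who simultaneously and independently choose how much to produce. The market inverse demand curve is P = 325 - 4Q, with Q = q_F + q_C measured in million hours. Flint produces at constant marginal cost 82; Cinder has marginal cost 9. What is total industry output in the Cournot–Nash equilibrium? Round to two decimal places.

Flint's profit: π_F = (325 - 4Q)q_F - (82q_F). Setting ∂π_F/∂q_F = 0: 243 - 8q_F - 4(q_C) = 0.
Cinder's first-order condition: 316 - 8q_C - 4(q_F) = 0.
So q_F = (243 - 4q_C)/8 and q_C = (316 - 4q_F)/8.
Solving the pair: q_F = 85/6, q_C = 389/12.
Total output Q = 85/6 + 389/12 = 559/12.

46.58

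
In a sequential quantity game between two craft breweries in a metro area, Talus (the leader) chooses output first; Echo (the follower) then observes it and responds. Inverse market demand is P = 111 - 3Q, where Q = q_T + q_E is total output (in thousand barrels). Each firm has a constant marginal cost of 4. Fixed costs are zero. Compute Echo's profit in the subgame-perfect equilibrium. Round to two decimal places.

Solve by backward induction. Given q_T, the follower Echo maximises π_E = (111 - 3q_T - 3q_E)q_E - 4q_E.
Follower FOC: 107 - 3q_T - 6q_E = 0, so q_E(q_T) = (107 - 3q_T)/6.
The leader anticipates this reaction. Substituting into P = 111 - 3Q gives P = 115/2 - (3/2)q_T, so π_T = (115/2 - (3/2)q_T)q_T - 4q_T.
Maximising: ∂π_T/∂q_T = 107/2 - 3q_T = 0, giving q_T = 107/6.
Then q_E = (107 - 3·(107/6))/6 = 107/12.
Price P = 111 - 3·(107/4) = 123/4.
Echo's profit: (123/4 - 4)·(107/12) = 238.5208.

238.52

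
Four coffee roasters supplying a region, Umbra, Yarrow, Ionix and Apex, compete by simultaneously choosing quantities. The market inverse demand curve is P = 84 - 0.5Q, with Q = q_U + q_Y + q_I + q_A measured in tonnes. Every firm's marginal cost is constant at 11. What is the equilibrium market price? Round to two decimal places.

A representative firm's profit is π_i = q_i(84 - 0.5Q) - 11q_i.
Setting ∂π_i/∂q_i = 0 with rivals' quantities fixed: 73 - q_i - (1/2)·Σ_{j≠i} q_j = 0.
With identical firms every q_j equals q_i, so Σ_{j≠i} q_j = 3q_i and 73 = (5/2)q_i, giving q_i = 146/5.
Total output Q = 584/5, so price P = 84 - (1/2)·(584/5) = 128/5.

25.60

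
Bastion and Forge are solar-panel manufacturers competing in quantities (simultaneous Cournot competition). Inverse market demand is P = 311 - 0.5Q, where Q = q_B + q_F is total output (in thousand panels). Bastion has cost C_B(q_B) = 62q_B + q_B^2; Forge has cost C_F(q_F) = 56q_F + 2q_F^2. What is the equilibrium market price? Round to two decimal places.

Bastion's profit: π_B = (311 - 0.5Q)q_B - (62q_B + q_B²). Setting ∂π_B/∂q_B = 0: 249 - 3q_B - (1/2)(q_F) = 0.
Forge's profit: π_F = (311 - 0.5Q)q_F - (56q_F + 2q_F²). Setting ∂π_F/∂q_F = 0: 255 - 5q_F - (1/2)(q_B) = 0.
So q_B = (249 - (1/2)q_F)/3 and q_F = (255 - (1/2)q_B)/5.
Solving the pair: q_B = 75.7627, q_F = 43.4237.
Total output Q = 119.1864, so price P = 311 - (1/2)·119.1864 = 251.4068.

251.41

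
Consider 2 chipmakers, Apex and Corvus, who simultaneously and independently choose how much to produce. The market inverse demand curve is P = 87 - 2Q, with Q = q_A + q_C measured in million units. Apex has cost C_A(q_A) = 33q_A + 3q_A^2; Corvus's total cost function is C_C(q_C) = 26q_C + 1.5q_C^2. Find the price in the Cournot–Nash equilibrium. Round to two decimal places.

64.03

Apex's profit: π_A = (87 - 2Q)q_A - (33q_A + 3q_A²). Setting ∂π_A/∂q_A = 0: 54 - 10q_A - 2(q_C) = 0.
Corvus's profit: π_C = (87 - 2Q)q_C - (26q_C + (3/2)q_C²). Setting ∂π_C/∂q_C = 0: 61 - 7q_C - 2(q_A) = 0.
So q_A = (54 - 2q_C)/10 and q_C = (61 - 2q_A)/7.
Substituting one into the other gives q_A = 128/33 and q_C = 251/33.
Total output Q = 379/33, so price P = 87 - 2·(379/33) = 64.0303.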